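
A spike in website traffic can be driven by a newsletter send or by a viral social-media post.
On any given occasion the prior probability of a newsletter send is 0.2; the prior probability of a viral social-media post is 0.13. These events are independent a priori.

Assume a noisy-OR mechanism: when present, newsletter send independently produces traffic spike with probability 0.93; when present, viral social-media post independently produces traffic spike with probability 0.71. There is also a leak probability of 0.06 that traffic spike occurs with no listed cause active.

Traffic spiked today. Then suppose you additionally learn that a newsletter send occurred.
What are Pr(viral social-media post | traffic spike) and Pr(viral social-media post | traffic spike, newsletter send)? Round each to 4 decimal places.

Under noisy-OR, P(traffic spike | causes) = 1 − (1−0.06)·∏(1−qᵢ) over the active causes.
For the numerator, keep only viral social-media post=true terms: 0.075650 + 0.025504 = 0.101154
Normalizer over all consistent configurations: 0.06·0.8·0.87 + 0.7274·0.8·0.13 + 0.9342·0.2·0.87 + 0.980918·0.2·0.13 = 0.305465
P(viral social-media post | traffic spike) = 0.101154/0.305465 ≈ 0.3311

With the extra evidence:
Enumerate both values of viral social-media post and weight by the priors:
  P(traffic spike | newsletter send) = 0.9342·0.87 + 0.980918·0.13
        = 0.812754 + 0.127519 = 0.940273
The terms with viral social-media post present sum to 0.127519, so
  P(viral social-media post | traffic spike, newsletter send) = 0.127519 / 0.940273 ≈ 0.1356
— newsletter send explains away the evidence for viral social-media post.

Pr(viral social-media post | traffic spike) ≈ 0.3311; Pr(viral social-media post | traffic spike, newsletter send) ≈ 0.1356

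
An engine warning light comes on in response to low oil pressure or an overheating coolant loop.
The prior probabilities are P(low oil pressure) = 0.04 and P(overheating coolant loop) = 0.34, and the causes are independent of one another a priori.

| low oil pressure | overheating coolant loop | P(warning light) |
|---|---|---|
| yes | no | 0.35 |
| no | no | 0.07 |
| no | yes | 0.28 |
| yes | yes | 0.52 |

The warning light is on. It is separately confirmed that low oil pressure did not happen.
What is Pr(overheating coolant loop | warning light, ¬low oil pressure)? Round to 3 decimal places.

By total probability over both values of overheating coolant loop:
  P(warning light | ¬low oil pressure) = 0.07*0.66 + 0.28*0.34
        = 0.046200 + 0.095200 = 0.141400
Configurations with overheating coolant loop contribute 0.095200, so
  P(overheating coolant loop | warning light, ¬low oil pressure) = 0.095200 / 0.141400 ≈ 0.673

Pr(overheating coolant loop | warning light, ¬low oil pressure) ≈ 0.673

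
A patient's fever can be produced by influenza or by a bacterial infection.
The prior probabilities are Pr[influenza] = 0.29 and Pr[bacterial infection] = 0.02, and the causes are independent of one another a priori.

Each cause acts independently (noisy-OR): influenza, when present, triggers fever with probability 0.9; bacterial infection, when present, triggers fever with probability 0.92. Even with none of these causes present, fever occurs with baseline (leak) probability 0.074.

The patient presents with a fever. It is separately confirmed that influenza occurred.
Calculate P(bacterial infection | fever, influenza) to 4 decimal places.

Under noisy-OR, P(fever | causes) = 1 − (1−0.074)·∏(1−qᵢ) over the active causes.
P(fever | influenza) = 0.9074·0.98 + 0.992592·0.02 = 0.889252 + 0.019852 = 0.909104
The bacterial infection-present share is 0.992592·0.02 = 0.019852.
Hence the posterior is 0.019852/0.909104 ≈ 0.0218.

P(bacterial infection | fever, influenza) ≈ 0.0218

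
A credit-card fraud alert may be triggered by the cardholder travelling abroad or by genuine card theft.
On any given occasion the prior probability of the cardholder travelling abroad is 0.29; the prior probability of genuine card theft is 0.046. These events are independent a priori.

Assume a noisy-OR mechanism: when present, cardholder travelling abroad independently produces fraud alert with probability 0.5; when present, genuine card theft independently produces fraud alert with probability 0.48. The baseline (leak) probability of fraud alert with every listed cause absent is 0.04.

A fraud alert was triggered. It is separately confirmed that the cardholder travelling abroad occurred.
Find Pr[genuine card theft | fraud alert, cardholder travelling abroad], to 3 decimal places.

Under noisy-OR, P(fraud alert | causes) = 1 − (1−0.04)·∏(1−qᵢ) over the active causes.
P(fraud alert | cardholder travelling abroad) = 0.52×0.954 + 0.7504×0.046 = 0.496080 + 0.034518 = 0.530598
The genuine card theft-present share is 0.7504×0.046 = 0.034518.
Hence the posterior is 0.034518/0.530598 ≈ 0.065.

Pr[genuine card theft | fraud alert, cardholder travelling abroad] ≈ 0.065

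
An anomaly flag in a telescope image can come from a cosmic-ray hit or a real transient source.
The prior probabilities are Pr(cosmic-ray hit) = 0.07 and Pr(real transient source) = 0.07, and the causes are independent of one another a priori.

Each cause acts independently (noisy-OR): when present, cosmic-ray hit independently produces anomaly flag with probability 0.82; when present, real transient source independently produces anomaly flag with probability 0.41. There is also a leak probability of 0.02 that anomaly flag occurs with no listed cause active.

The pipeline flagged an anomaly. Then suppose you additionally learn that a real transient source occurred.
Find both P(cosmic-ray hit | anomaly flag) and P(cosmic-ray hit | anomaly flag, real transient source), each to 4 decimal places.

P(cosmic-ray hit | anomaly flag) ≈ 0.5645; P(cosmic-ray hit | anomaly flag, real transient source) ≈ 0.1378

Under noisy-OR, P(anomaly flag | causes) = 1 − (1−0.02)·∏(1−qᵢ) over the active causes.
Weight on cosmic-ray hit=true, given the evidence: 0.053616 + 0.004390 = 0.058006
Normalizer over all consistent configurations: 0.02*0.93*0.93 + 0.4218*0.93*0.07 + 0.8236*0.07*0.93 + 0.895924*0.07*0.07 = 0.102763
Posterior = 0.058006 / 0.102763 ≈ 0.5645

Now condition on the additional information:
Sum P(anomaly flag|·) weighted by the priors over both values of cosmic-ray hit:
  P(anomaly flag | real transient source) = 0.4218*0.93 + 0.895924*0.07
        = 0.392274 + 0.062715 = 0.454989
Keeping only the cosmic-ray hit-present terms gives 0.062715, so
  P(cosmic-ray hit | anomaly flag, real transient source) = 0.062715 / 0.454989 ≈ 0.1378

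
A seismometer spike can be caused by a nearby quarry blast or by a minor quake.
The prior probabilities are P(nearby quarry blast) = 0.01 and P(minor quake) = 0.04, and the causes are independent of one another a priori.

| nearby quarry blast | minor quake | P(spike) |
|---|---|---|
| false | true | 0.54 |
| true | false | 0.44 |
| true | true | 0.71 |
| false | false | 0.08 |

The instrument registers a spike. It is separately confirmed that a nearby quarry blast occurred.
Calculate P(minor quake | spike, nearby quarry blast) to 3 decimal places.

By total probability over both values of minor quake:
  P(spike | nearby quarry blast) = 0.44×0.96 + 0.71×0.04
        = 0.422400 + 0.028400 = 0.450800
Configurations with minor quake contribute 0.028400, so
  P(minor quake | spike, nearby quarry blast) = 0.028400 / 0.450800 ≈ 0.063

P(minor quake | spike, nearby quarry blast) ≈ 0.063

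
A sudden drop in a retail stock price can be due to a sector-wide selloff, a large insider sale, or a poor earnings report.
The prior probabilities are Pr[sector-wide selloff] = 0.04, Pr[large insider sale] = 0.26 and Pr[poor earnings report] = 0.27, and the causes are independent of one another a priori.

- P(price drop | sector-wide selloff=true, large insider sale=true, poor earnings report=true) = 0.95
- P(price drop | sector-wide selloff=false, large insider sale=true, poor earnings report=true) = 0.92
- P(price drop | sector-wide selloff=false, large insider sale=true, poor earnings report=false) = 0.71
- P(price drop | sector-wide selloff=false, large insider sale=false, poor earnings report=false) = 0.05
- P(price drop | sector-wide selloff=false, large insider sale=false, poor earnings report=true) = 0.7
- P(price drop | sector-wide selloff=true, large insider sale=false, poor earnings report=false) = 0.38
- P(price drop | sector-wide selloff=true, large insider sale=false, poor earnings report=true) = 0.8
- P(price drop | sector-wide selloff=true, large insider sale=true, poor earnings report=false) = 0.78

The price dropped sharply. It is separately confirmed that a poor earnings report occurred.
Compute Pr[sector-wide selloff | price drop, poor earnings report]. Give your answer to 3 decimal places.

Pr[sector-wide selloff | price drop, poor earnings report] ≈ 0.044

P(price drop | poor earnings report) = 0.7*0.96*0.74 + 0.92*0.96*0.26 + 0.8*0.04*0.74 + 0.95*0.04*0.26 = 0.497280 + 0.229632 + 0.023680 + 0.009880 = 0.760472
Of this, 0.033560 comes from 0.023680 + 0.009880 (the sector-wide selloff=true cases).
Hence the posterior is 0.033560/0.760472 ≈ 0.044.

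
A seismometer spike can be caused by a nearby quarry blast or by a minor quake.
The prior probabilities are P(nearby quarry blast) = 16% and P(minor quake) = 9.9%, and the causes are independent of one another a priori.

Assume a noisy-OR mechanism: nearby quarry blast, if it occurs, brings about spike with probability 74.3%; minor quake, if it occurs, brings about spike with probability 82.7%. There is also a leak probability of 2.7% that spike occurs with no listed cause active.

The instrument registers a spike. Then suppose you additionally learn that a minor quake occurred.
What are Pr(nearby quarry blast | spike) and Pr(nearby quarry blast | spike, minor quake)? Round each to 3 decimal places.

Pr(nearby quarry blast | spike) ≈ 0.579; Pr(nearby quarry blast | spike, minor quake) ≈ 0.180

Under noisy-OR, P(spike | causes) = 1 − (1−0.027)·∏(1−qᵢ) over the active causes.
P(spike) = 0.027×0.84×0.901 + 0.831671×0.84×0.099 + 0.749939×0.16×0.901 + 0.956739×0.16×0.099 = 0.020435 + 0.069162 + 0.108111 + 0.015155 = 0.212863
The nearby quarry blast-present share is 0.108111 + 0.015155 = 0.123266.
Hence the posterior is 0.123266/0.212863 ≈ 0.579.

Now condition on the additional information:
P(spike | minor quake) = 0.831671·0.84 + 0.956739·0.16 = 0.698604 + 0.153078 = 0.851682
The nearby quarry blast-present share is 0.956739·0.16 = 0.153078.
Hence the posterior is 0.153078/0.851682 ≈ 0.180.
This is intercausal reasoning (explaining away): once minor quake accounts for the spike, nearby quarry blast becomes less likely.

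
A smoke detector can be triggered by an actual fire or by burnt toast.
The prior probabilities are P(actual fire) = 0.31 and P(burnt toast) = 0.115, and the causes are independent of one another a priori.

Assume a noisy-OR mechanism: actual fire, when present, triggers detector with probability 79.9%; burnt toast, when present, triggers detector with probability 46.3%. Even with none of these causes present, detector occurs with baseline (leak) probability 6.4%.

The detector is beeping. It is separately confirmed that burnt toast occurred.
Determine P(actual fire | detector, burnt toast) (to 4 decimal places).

P(actual fire | detector, burnt toast) ≈ 0.4481

Under noisy-OR, P(detector | causes) = 1 − (1−0.064)·∏(1−qᵢ) over the active causes.
Weight on actual fire=true, given the evidence: 0.898971·0.31 = 0.278681
The normalizing constant is 0.497368·0.69 + 0.898971·0.31 = 0.621865
Posterior = 0.278681 / 0.621865 ≈ 0.4481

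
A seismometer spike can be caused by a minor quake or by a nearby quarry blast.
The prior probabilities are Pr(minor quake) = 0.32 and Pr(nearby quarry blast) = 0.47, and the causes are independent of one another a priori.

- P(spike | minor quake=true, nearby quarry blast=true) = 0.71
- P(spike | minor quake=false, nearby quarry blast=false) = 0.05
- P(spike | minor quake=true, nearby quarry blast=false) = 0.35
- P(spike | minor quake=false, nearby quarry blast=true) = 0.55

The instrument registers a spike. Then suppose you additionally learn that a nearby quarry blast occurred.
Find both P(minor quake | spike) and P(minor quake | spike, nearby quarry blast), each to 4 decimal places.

By total probability over the 4 (minor quake, nearby quarry blast) configurations:
  P(spike) = 0.05×0.68×0.53 + 0.55×0.68×0.47 + 0.35×0.32×0.53 + 0.71×0.32×0.47
        = 0.018020 + 0.175780 + 0.059360 + 0.106784 = 0.359944
Keeping only the minor quake-present terms gives 0.166144, so
  P(minor quake | spike) = 0.166144 / 0.359944 ≈ 0.4616

With the extra evidence:
For the numerator, keep only minor quake=true terms: 0.71·0.32 = 0.227200
The normalizing constant is 0.55·0.68 + 0.71·0.32 = 0.601200
Posterior = 0.227200 / 0.601200 ≈ 0.3779
The drop from 0.4616 to 0.3779 is the explaining-away (discounting) effect.

P(minor quake | spike) ≈ 0.4616; P(minor quake | spike, nearby quarry blast) ≈ 0.3779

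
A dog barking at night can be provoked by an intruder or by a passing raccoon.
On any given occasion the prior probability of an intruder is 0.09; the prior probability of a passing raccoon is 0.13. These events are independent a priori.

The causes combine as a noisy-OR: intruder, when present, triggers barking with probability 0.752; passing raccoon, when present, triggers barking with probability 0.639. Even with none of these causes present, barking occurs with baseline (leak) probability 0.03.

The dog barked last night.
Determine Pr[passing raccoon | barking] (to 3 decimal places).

Pr[passing raccoon | barking] ≈ 0.513

Under noisy-OR, P(barking | causes) = 1 − (1−0.03)·∏(1−qᵢ) over the active causes.
Numerator (weight on configurations with passing raccoon): 0.076875 + 0.010684 = 0.087559
The normalizing constant is 0.03*0.91*0.87 + 0.64983*0.91*0.13 + 0.75944*0.09*0.87 + 0.913158*0.09*0.13 = 0.170774
P(passing raccoon | barking) = 0.087559/0.170774 ≈ 0.513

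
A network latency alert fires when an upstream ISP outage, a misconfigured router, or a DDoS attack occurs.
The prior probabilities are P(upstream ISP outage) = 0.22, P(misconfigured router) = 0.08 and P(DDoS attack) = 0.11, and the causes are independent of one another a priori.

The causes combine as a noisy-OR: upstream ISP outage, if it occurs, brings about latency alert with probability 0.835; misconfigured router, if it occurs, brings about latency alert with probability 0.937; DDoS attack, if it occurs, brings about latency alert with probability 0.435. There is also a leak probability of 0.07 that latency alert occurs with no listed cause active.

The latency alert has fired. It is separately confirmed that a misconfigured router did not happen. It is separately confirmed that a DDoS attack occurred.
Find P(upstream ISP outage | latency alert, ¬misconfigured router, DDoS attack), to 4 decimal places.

Under noisy-OR, P(latency alert | causes) = 1 − (1−0.07)·∏(1−qᵢ) over the active causes.
P(latency alert | ¬misconfigured router, DDoS attack) = 0.47455*0.78 + 0.913301*0.22 = 0.370149 + 0.200926 = 0.571075
The upstream ISP outage-present share is 0.913301*0.22 = 0.200926.
Hence the posterior is 0.200926/0.571075 ≈ 0.3518.

P(upstream ISP outage | latency alert, ¬misconfigured router, DDoS attack) ≈ 0.3518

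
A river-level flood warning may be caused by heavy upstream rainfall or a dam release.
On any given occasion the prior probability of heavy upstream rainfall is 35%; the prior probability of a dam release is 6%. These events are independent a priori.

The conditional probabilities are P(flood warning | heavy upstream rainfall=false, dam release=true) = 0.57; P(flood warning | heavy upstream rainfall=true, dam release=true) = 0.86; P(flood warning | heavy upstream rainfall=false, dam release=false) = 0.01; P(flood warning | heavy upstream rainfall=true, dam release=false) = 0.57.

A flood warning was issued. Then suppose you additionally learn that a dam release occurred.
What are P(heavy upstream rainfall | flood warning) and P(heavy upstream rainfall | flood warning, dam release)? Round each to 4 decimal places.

Weight on heavy upstream rainfall=true, given the evidence: 0.187530 + 0.018060 = 0.205590
Denominator P(flood warning): 0.01·0.65·0.94 + 0.57·0.65·0.06 + 0.57·0.35·0.94 + 0.86·0.35·0.06 = 0.233930
Posterior = 0.205590 / 0.233930 ≈ 0.8789

Now condition on the additional information:
Weight on heavy upstream rainfall=true, given the evidence: 0.86·0.35 = 0.301000
The normalizing constant is 0.57·0.65 + 0.86·0.35 = 0.671500
Posterior = 0.301000 / 0.671500 ≈ 0.4483
— dam release explains away the evidence for heavy upstream rainfall.

P(heavy upstream rainfall | flood warning) ≈ 0.8789; P(heavy upstream rainfall | flood warning, dam release) ≈ 0.4483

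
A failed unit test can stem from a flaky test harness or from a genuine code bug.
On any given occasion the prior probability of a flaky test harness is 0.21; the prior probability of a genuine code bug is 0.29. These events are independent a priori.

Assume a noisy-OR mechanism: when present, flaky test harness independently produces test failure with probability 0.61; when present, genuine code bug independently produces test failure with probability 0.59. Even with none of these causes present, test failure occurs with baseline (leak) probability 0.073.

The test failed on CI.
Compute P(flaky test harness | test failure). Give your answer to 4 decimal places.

Under noisy-OR, P(test failure | causes) = 1 − (1−0.073)·∏(1−qᵢ) over the active causes.
Numerator (weight on configurations with flaky test harness): 0.095196 + 0.051873 = 0.147069
Normalizer over all consistent configurations: 0.073×0.79×0.71 + 0.61993×0.79×0.29 + 0.63847×0.21×0.71 + 0.851773×0.21×0.29 = 0.330041
Posterior = 0.147069 / 0.330041 ≈ 0.4456

P(flaky test harness | test failure) ≈ 0.4456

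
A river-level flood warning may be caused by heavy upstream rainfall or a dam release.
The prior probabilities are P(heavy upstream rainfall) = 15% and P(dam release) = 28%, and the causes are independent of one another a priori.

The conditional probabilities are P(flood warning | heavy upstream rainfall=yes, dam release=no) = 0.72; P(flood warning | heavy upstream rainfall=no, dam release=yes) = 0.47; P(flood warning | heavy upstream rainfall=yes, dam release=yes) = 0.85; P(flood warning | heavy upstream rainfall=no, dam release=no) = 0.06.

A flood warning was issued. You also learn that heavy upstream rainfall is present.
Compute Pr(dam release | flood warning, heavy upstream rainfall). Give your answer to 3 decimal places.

P(flood warning | heavy upstream rainfall) = 0.72*0.72 + 0.85*0.28 = 0.518400 + 0.238000 = 0.756400
The dam release-present share is 0.85*0.28 = 0.238000.
So P(dam release | flood warning, heavy upstream rainfall) = 0.238000/0.756400 ≈ 0.315.

Pr(dam release | flood warning, heavy upstream rainfall) ≈ 0.315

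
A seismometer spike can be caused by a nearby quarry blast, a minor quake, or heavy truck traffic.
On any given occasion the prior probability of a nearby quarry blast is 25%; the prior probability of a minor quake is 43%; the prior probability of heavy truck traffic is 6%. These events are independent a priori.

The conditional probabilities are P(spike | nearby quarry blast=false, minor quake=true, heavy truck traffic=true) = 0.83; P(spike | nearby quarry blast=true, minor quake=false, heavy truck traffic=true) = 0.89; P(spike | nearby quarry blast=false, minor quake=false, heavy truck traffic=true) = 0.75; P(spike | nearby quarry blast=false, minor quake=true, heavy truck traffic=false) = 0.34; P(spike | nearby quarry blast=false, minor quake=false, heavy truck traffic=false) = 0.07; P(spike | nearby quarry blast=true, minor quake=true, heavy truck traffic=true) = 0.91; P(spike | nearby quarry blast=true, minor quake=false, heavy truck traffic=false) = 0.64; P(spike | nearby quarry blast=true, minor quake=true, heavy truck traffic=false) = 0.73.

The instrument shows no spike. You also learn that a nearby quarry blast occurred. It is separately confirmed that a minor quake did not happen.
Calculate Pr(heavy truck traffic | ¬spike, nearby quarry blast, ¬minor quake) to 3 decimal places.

Numerator (weight on configurations with heavy truck traffic): 0.11×0.06 = 0.006600
Denominator P(¬spike | nearby quarry blast, ¬minor quake): 0.36×0.94 + 0.11×0.06 = 0.345000
P(heavy truck traffic | ¬spike, nearby quarry blast, ¬minor quake) = 0.006600/0.345000 ≈ 0.019

Pr(heavy truck traffic | ¬spike, nearby quarry blast, ¬minor quake) ≈ 0.019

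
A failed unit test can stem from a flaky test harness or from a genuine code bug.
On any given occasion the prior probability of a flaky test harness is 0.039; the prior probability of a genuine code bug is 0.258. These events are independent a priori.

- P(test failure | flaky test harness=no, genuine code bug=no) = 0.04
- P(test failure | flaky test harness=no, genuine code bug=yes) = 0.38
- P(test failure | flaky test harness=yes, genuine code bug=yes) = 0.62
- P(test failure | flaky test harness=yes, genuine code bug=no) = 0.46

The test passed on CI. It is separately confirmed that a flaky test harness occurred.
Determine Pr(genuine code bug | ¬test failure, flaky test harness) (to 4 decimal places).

For the numerator, keep only genuine code bug=true terms: 0.38×0.258 = 0.098040
Denominator P(¬test failure | flaky test harness): 0.54×0.742 + 0.38×0.258 = 0.498720
P(genuine code bug | ¬test failure, flaky test harness) = 0.098040/0.498720 ≈ 0.1966

Pr(genuine code bug | ¬test failure, flaky test harness) ≈ 0.1966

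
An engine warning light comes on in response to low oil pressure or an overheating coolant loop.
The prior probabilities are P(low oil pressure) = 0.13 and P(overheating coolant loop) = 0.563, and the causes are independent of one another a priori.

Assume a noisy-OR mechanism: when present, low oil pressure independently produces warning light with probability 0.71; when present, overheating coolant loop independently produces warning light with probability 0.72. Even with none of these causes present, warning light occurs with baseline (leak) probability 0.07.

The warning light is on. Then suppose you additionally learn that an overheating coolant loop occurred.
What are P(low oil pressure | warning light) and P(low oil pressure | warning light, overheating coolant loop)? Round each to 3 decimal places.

P(low oil pressure | warning light) ≈ 0.219; P(low oil pressure | warning light, overheating coolant loop) ≈ 0.157

Under noisy-OR, P(warning light | causes) = 1 − (1−0.07)·∏(1−qᵢ) over the active causes.
P(warning light) = 0.07×0.87×0.437 + 0.7396×0.87×0.563 + 0.7303×0.13×0.437 + 0.924484×0.13×0.563 = 0.026613 + 0.362263 + 0.041488 + 0.067663 = 0.498027
The low oil pressure-present share is 0.041488 + 0.067663 = 0.109151.
P(low oil pressure | warning light) = 0.109151 / 0.498027 ≈ 0.219

With the extra evidence:
P(warning light | overheating coolant loop) = 0.7396·0.87 + 0.924484·0.13 = 0.643452 + 0.120183 = 0.763635
The low oil pressure-present share is 0.924484·0.13 = 0.120183.
So P(low oil pressure | warning light, overheating coolant loop) = 0.120183/0.763635 ≈ 0.157.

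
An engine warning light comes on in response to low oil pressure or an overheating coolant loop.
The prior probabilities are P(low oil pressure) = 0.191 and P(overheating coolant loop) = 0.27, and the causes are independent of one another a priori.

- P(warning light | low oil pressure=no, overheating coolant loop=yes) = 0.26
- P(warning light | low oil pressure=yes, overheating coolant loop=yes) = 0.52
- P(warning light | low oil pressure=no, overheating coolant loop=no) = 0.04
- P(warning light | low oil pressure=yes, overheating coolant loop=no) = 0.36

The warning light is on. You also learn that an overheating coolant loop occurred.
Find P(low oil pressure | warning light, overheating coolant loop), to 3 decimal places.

P(low oil pressure | warning light, overheating coolant loop) ≈ 0.321

Enumerate both values of low oil pressure and weight by the priors:
  P(warning light | overheating coolant loop) = 0.26×0.809 + 0.52×0.191
        = 0.210340 + 0.099320 = 0.309660
Keeping only the low oil pressure-present terms gives 0.099320, so
  P(low oil pressure | warning light, overheating coolant loop) = 0.099320 / 0.309660 ≈ 0.321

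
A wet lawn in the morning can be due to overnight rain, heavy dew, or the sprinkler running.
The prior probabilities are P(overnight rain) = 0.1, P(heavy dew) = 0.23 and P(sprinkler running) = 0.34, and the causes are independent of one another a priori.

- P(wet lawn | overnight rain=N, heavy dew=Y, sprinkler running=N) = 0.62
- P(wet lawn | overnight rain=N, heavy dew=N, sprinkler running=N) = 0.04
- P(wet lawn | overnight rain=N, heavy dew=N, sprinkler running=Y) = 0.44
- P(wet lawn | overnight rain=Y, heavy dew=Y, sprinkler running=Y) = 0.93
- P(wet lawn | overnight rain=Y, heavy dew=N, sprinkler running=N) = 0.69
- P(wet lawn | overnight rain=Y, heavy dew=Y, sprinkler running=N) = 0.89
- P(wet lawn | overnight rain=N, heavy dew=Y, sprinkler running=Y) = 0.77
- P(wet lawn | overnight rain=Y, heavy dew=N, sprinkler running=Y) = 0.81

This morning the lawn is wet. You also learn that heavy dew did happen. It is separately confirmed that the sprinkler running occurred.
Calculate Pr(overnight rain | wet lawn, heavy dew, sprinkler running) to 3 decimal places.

Pr(overnight rain | wet lawn, heavy dew, sprinkler running) ≈ 0.118

P(wet lawn | heavy dew, sprinkler running) = 0.77*0.9 + 0.93*0.1 = 0.693000 + 0.093000 = 0.786000
The overnight rain-present share is 0.93*0.1 = 0.093000.
So P(overnight rain | wet lawn, heavy dew, sprinkler running) = 0.093000/0.786000 ≈ 0.118.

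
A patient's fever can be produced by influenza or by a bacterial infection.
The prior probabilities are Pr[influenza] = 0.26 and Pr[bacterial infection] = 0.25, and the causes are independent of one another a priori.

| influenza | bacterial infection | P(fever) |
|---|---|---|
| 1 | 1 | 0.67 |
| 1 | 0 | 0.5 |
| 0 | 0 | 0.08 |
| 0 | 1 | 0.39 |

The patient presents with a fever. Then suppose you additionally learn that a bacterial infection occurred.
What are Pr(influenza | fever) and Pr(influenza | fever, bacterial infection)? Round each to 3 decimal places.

Pr(influenza | fever) ≈ 0.548; Pr(influenza | fever, bacterial infection) ≈ 0.376

Sum P(fever|·) weighted by the priors over the 4 (influenza, bacterial infection) configurations:
  P(fever) = 0.08·0.74·0.75 + 0.39·0.74·0.25 + 0.5·0.26·0.75 + 0.67·0.26·0.25
        = 0.044400 + 0.072150 + 0.097500 + 0.043550 = 0.257600
Configurations with influenza contribute 0.141050, so
  P(influenza | fever) = 0.141050 / 0.257600 ≈ 0.548

Now also conditioning on bacterial infection=true:
Numerator (weight on configurations with influenza): 0.67·0.26 = 0.174200
Normalizer over all consistent configurations: 0.39·0.74 + 0.67·0.26 = 0.462800
Posterior = 0.174200 / 0.462800 ≈ 0.376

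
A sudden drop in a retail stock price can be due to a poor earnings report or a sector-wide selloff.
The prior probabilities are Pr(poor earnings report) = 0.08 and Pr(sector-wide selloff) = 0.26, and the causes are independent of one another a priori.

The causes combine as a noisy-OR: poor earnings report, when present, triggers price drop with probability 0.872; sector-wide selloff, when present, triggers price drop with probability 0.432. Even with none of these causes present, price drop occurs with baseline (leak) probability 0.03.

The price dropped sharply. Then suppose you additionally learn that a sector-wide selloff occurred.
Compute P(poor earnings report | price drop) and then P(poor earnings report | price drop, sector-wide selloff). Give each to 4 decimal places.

P(poor earnings report | price drop) ≈ 0.3577; P(poor earnings report | price drop, sector-wide selloff) ≈ 0.1525

Under noisy-OR, P(price drop | causes) = 1 − (1−0.03)·∏(1−qᵢ) over the active causes.
Numerator (weight on configurations with poor earnings report): 0.051850 + 0.019333 = 0.071183
The normalizing constant is 0.03×0.92×0.74 + 0.44904×0.92×0.26 + 0.87584×0.08×0.74 + 0.929477×0.08×0.26 = 0.199017
P(poor earnings report | price drop) = 0.071183/0.199017 ≈ 0.3577

Now also conditioning on sector-wide selloff=true:
Sum P(price drop|·) weighted by the priors over both values of poor earnings report:
  P(price drop | sector-wide selloff) = 0.44904×0.92 + 0.929477×0.08
        = 0.413117 + 0.074358 = 0.487475
Keeping only the poor earnings report-present terms gives 0.074358, so
  P(poor earnings report | price drop, sector-wide selloff) = 0.074358 / 0.487475 ≈ 0.1525
This is intercausal reasoning (explaining away): once sector-wide selloff accounts for the price drop, poor earnings report becomes less likely.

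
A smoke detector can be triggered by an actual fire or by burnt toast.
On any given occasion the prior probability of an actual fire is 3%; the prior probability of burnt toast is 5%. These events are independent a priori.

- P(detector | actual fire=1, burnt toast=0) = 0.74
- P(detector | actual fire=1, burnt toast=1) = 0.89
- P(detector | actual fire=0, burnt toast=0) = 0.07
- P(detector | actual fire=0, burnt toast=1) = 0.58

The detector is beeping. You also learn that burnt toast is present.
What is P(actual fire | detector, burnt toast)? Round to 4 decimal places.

Sum P(detector|·) weighted by the priors over both values of actual fire:
  P(detector | burnt toast) = 0.58*0.97 + 0.89*0.03
        = 0.562600 + 0.026700 = 0.589300
Configurations with actual fire contribute 0.026700, so
  P(actual fire | detector, burnt toast) = 0.026700 / 0.589300 ≈ 0.0453

P(actual fire | detector, burnt toast) ≈ 0.0453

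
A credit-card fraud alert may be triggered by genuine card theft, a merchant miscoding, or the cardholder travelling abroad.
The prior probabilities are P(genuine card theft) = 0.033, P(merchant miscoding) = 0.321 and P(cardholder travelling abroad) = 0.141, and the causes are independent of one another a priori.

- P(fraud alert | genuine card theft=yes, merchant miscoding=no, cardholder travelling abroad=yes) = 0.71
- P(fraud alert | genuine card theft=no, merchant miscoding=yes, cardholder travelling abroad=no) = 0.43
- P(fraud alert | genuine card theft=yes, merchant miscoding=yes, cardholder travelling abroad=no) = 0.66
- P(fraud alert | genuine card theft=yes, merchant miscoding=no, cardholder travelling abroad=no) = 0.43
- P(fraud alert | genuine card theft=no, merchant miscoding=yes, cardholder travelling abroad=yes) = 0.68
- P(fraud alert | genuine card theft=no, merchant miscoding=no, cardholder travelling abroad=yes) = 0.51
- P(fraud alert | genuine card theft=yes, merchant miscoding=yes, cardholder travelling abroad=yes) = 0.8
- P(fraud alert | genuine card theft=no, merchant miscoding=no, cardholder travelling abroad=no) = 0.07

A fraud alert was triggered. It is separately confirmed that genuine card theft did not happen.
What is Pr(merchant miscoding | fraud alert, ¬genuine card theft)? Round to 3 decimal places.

P(fraud alert | ¬genuine card theft) = 0.07×0.679×0.859 + 0.51×0.679×0.141 + 0.43×0.321×0.859 + 0.68×0.321×0.141 = 0.040828 + 0.048827 + 0.118568 + 0.030777 = 0.239000
Of this, 0.149345 comes from 0.118568 + 0.030777 (the merchant miscoding=true cases).
P(merchant miscoding | fraud alert, ¬genuine card theft) = 0.149345 / 0.239000 ≈ 0.625

Pr(merchant miscoding | fraud alert, ¬genuine card theft) ≈ 0.625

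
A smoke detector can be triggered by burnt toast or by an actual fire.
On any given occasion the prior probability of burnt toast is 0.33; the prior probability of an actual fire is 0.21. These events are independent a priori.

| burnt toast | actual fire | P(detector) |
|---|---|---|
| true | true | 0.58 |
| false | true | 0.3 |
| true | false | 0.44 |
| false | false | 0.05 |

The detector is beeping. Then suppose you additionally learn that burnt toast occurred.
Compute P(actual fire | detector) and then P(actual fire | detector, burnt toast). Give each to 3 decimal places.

P(detector) = 0.05·0.67·0.79 + 0.3·0.67·0.21 + 0.44·0.33·0.79 + 0.58·0.33·0.21 = 0.026465 + 0.042210 + 0.114708 + 0.040194 = 0.223577
Restricting to configurations with actual fire present: 0.042210 + 0.040194 = 0.082404.
Hence the posterior is 0.082404/0.223577 ≈ 0.369.

Now condition on the additional information:
Enumerate both values of actual fire and weight by the priors:
  P(detector | burnt toast) = 0.44·0.79 + 0.58·0.21
        = 0.347600 + 0.121800 = 0.469400
Keeping only the actual fire-present terms gives 0.121800, so
  P(actual fire | detector, burnt toast) = 0.121800 / 0.469400 ≈ 0.259

P(actual fire | detector) ≈ 0.369; P(actual fire | detector, burnt toast) ≈ 0.259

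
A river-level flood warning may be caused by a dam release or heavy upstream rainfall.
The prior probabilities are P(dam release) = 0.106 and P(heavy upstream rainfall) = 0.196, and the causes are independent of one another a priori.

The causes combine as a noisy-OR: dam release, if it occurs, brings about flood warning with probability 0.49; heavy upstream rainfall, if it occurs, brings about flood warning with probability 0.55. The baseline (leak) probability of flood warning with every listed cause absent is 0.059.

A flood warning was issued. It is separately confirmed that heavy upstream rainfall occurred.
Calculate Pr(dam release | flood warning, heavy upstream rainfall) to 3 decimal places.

Pr(dam release | flood warning, heavy upstream rainfall) ≈ 0.139

Under noisy-OR, P(flood warning | causes) = 1 − (1−0.059)·∏(1−qᵢ) over the active causes.
Enumerate both values of dam release and weight by the priors:
  P(flood warning | heavy upstream rainfall) = 0.57655*0.894 + 0.784041*0.106
        = 0.515436 + 0.083108 = 0.598544
Configurations with dam release contribute 0.083108, so
  P(dam release | flood warning, heavy upstream rainfall) = 0.083108 / 0.598544 ≈ 0.139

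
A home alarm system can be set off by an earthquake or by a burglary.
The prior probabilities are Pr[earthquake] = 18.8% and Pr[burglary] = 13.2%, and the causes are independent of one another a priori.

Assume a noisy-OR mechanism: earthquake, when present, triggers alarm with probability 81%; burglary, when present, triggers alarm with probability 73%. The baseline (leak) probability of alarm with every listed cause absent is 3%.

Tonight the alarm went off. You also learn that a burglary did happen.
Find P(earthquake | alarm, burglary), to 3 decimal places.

Under noisy-OR, P(alarm | causes) = 1 − (1−0.03)·∏(1−qᵢ) over the active causes.
By total probability over both values of earthquake:
  P(alarm | burglary) = 0.7381*0.812 + 0.950239*0.188
        = 0.599337 + 0.178645 = 0.777982
Configurations with earthquake contribute 0.178645, so
  P(earthquake | alarm, burglary) = 0.178645 / 0.777982 ≈ 0.230

P(earthquake | alarm, burglary) ≈ 0.230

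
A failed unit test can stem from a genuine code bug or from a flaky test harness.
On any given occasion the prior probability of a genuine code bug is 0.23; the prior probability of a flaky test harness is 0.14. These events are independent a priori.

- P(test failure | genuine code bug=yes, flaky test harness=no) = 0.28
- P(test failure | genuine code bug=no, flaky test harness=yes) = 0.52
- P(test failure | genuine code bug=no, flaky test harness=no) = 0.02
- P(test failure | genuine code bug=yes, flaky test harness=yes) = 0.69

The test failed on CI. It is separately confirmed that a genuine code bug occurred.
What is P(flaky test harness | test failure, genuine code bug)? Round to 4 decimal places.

P(test failure | genuine code bug) = 0.28*0.86 + 0.69*0.14 = 0.240800 + 0.096600 = 0.337400
Restricting to configurations with flaky test harness present: 0.69*0.14 = 0.096600.
P(flaky test harness | test failure, genuine code bug) = 0.096600 / 0.337400 ≈ 0.2863

P(flaky test harness | test failure, genuine code bug) ≈ 0.2863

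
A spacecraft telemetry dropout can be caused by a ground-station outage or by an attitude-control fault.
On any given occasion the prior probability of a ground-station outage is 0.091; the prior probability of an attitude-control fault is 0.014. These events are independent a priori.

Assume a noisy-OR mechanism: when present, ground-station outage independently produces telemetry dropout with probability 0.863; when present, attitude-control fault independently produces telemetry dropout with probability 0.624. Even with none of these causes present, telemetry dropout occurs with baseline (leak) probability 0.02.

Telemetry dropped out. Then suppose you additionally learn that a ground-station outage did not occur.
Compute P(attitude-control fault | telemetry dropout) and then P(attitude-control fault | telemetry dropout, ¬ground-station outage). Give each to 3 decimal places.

Under noisy-OR, P(telemetry dropout | causes) = 1 − (1−0.02)·∏(1−qᵢ) over the active causes.
Weight on attitude-control fault=true, given the evidence: 0.008037 + 0.001210 = 0.009247
The normalizing constant is 0.02*0.909*0.986 + 0.63152*0.909*0.014 + 0.86574*0.091*0.986 + 0.949518*0.091*0.014 = 0.104851
Posterior = 0.009247 / 0.104851 ≈ 0.088

Now condition on the additional information:
Sum P(telemetry dropout|·) weighted by the priors over both values of attitude-control fault:
  P(telemetry dropout | ¬ground-station outage) = 0.02×0.986 + 0.63152×0.014
        = 0.019720 + 0.008841 = 0.028561
The terms with attitude-control fault present sum to 0.008841, so
  P(attitude-control fault | telemetry dropout, ¬ground-station outage) = 0.008841 / 0.028561 ≈ 0.310
With ground-station outage excluded, attitude-control fault must carry more of the explanatory weight for the telemetry dropout.

P(attitude-control fault | telemetry dropout) ≈ 0.088; P(attitude-control fault | telemetry dropout, ¬ground-station outage) ≈ 0.310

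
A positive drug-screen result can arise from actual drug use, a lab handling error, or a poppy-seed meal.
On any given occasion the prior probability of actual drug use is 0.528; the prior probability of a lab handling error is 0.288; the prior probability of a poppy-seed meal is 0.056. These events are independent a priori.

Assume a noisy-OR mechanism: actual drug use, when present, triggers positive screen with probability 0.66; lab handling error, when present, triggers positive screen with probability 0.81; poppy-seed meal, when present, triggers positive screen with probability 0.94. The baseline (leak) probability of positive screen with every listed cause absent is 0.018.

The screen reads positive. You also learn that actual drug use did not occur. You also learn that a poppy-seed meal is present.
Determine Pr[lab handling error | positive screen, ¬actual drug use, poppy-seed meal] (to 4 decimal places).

Under noisy-OR, P(positive screen | causes) = 1 − (1−0.018)·∏(1−qᵢ) over the active causes.
Enumerate both values of lab handling error and weight by the priors:
  P(positive screen | ¬actual drug use, poppy-seed meal) = 0.94108·0.712 + 0.988805·0.288
        = 0.670049 + 0.284776 = 0.954825
Configurations with lab handling error contribute 0.284776, so
  P(lab handling error | positive screen, ¬actual drug use, poppy-seed meal) = 0.284776 / 0.954825 ≈ 0.2982

Pr[lab handling error | positive screen, ¬actual drug use, poppy-seed meal] ≈ 0.2982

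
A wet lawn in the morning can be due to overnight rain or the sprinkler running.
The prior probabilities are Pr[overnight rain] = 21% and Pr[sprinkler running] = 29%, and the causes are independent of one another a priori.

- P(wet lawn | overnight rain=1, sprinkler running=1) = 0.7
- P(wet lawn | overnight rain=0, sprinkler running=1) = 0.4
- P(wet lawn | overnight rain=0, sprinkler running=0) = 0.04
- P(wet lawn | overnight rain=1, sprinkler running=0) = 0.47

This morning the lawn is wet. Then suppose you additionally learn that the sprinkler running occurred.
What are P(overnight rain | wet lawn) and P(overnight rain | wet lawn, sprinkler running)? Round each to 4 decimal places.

P(wet lawn) = 0.04*0.79*0.71 + 0.4*0.79*0.29 + 0.47*0.21*0.71 + 0.7*0.21*0.29 = 0.022436 + 0.091640 + 0.070077 + 0.042630 = 0.226783
The overnight rain-present share is 0.070077 + 0.042630 = 0.112707.
P(overnight rain | wet lawn) = 0.112707 / 0.226783 ≈ 0.4970

Now condition on the additional information:
By total probability over both values of overnight rain:
  P(wet lawn | sprinkler running) = 0.4*0.79 + 0.7*0.21
        = 0.316000 + 0.147000 = 0.463000
Configurations with overnight rain contribute 0.147000, so
  P(overnight rain | wet lawn, sprinkler running) = 0.147000 / 0.463000 ≈ 0.3175
This is intercausal reasoning (explaining away): once sprinkler running accounts for the wet lawn, overnight rain becomes less likely.

P(overnight rain | wet lawn) ≈ 0.4970; P(overnight rain | wet lawn, sprinkler running) ≈ 0.3175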